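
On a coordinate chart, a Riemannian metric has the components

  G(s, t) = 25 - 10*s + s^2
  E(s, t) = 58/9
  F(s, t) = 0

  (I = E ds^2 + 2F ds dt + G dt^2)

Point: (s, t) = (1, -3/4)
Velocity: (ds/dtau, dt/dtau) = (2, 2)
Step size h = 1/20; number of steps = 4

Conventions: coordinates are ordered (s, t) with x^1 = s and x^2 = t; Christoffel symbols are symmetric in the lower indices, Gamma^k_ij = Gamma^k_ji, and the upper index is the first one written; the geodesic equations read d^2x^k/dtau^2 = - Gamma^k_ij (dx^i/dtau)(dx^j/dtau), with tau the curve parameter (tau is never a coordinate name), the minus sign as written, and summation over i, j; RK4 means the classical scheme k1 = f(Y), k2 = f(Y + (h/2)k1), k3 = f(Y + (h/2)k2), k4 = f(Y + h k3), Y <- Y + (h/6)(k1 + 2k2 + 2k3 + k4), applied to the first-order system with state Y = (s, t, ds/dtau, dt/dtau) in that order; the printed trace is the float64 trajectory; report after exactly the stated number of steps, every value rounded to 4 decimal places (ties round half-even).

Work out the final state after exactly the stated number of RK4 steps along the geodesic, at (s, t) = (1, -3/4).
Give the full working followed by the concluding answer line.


f(Y) = (ds/dtau, dt/dtau, -Gamma^s_ij Y'^i Y'^j, -Gamma^t_ij Y'^i Y'^j) with the Gammas evaluated at the stage position; h = 0.050000; intermediate values shown to 6 dp
step 0: s = 1.0000, t = -0.7500, ds/dtau = 2.0000, dt/dtau = 2.0000
step 1:
  k1: at (s, t) = (1.000000, -0.750000), (ds/dtau, dt/dtau) = (2.000000, 2.000000); Gamma_sss = 0.000000, Gamma_sst = 0.000000, Gamma_stt = 0.620690, Gamma_tss = 0.000000, Gamma_tst = -0.250000, Gamma_ttt = 0.000000; k1 = (2.000000, 2.000000, -2.482759, 2.000000)
  k2: at (s, t) = (1.050000, -0.700000), (ds/dtau, dt/dtau) = (1.937931, 2.050000); Gamma_sss = 0.000000, Gamma_sst = 0.000000, Gamma_stt = 0.612931, Gamma_tss = 0.000000, Gamma_tst = -0.253165, Gamma_ttt = 0.000000; k2 = (1.937931, 2.050000, -2.575843, 2.011523)
  k3: at (s, t) = (1.048448, -0.698750), (ds/dtau, dt/dtau) = (1.935604, 2.050288); Gamma_sss = 0.000000, Gamma_sst = 0.000000, Gamma_stt = 0.613172, Gamma_tss = 0.000000, Gamma_tst = -0.253065, Gamma_ttt = 0.000000; k3 = (1.935604, 2.050288, -2.577579, 2.008601)
  k4: at (s, t) = (1.096780, -0.647486), (ds/dtau, dt/dtau) = (1.871121, 2.100430); Gamma_sss = 0.000000, Gamma_sst = 0.000000, Gamma_stt = 0.605672, Gamma_tss = 0.000000, Gamma_tst = -0.256199, Gamma_ttt = 0.000000; k4 = (1.871121, 2.100430, -2.672108, 2.013804)
  Y <- Y + (h/6)(k1 + 2k2 + 2k3 + k4): s = 1.0968, t = -0.6475, ds/dtau = 1.8712, dt/dtau = 2.1005
step 2:
  k1: at (s, t) = (1.096818, -0.647492), (ds/dtau, dt/dtau) = (1.871152, 2.100450); Gamma_sss = 0.000000, Gamma_sst = 0.000000, Gamma_stt = 0.605666, Gamma_tss = 0.000000, Gamma_tst = -0.256201, Gamma_ttt = 0.000000; k1 = (1.871152, 2.100450, -2.672134, 2.013876)
  k2: at (s, t) = (1.143597, -0.594980), (ds/dtau, dt/dtau) = (1.804349, 2.150797); Gamma_sss = 0.000000, Gamma_sst = 0.000000, Gamma_stt = 0.598407, Gamma_tss = 0.000000, Gamma_tst = -0.259309, Gamma_ttt = 0.000000; k2 = (1.804349, 2.150797, -2.768190, 2.012647)
  k3: at (s, t) = (1.141927, -0.593722), (ds/dtau, dt/dtau) = (1.801948, 2.150767); Gamma_sss = 0.000000, Gamma_sst = 0.000000, Gamma_stt = 0.598667, Gamma_tss = 0.000000, Gamma_tst = -0.259197, Gamma_ttt = 0.000000; k3 = (1.801948, 2.150767, -2.769310, 2.009070)
  k4: at (s, t) = (1.186916, -0.539953), (ds/dtau, dt/dtau) = (1.732687, 2.200904); Gamma_sss = 0.000000, Gamma_sst = 0.000000, Gamma_stt = 0.591686, Gamma_tss = 0.000000, Gamma_tst = -0.262255, Gamma_ttt = 0.000000; k4 = (1.732687, 2.200904, -2.866112, 2.000206)
  Y <- Y + (h/6)(k1 + 2k2 + 2k3 + k4): s = 1.1870, t = -0.5400, ds/dtau = 1.7327, dt/dtau = 2.2009
step 3:
  k1: at (s, t) = (1.186955, -0.539954), (ds/dtau, dt/dtau) = (1.732709, 2.200930); Gamma_sss = 0.000000, Gamma_sst = 0.000000, Gamma_stt = 0.591679, Gamma_tss = 0.000000, Gamma_tst = -0.262258, Gamma_ttt = 0.000000; k1 = (1.732709, 2.200930, -2.866149, 2.000276)
  k2: at (s, t) = (1.230273, -0.484931), (ds/dtau, dt/dtau) = (1.661055, 2.250937); Gamma_sss = 0.000000, Gamma_sst = 0.000000, Gamma_stt = 0.584958, Gamma_tss = 0.000000, Gamma_tst = -0.265271, Gamma_ttt = 0.000000; k2 = (1.661055, 2.250937, -2.963814, 1.983661)
  k3: at (s, t) = (1.228482, -0.483681), (ds/dtau, dt/dtau) = (1.658613, 2.250521); Gamma_sss = 0.000000, Gamma_sst = 0.000000, Gamma_stt = 0.585236, Gamma_tss = 0.000000, Gamma_tst = -0.265145, Gamma_ttt = 0.000000; k3 = (1.658613, 2.250521, -2.964128, 1.979439)
  k4: at (s, t) = (1.269886, -0.427428), (ds/dtau, dt/dtau) = (1.584502, 2.299902); Gamma_sss = 0.000000, Gamma_sst = 0.000000, Gamma_stt = 0.578811, Gamma_tss = 0.000000, Gamma_tst = -0.268088, Gamma_ttt = 0.000000; k4 = (1.584502, 2.299902, -3.061647, 1.953935)
  Y <- Y + (h/6)(k1 + 2k2 + 2k3 + k4): s = 1.2699, t = -0.4274, ds/dtau = 1.5845, dt/dtau = 2.2999
step 4:
  k1: at (s, t) = (1.269926, -0.427423), (ds/dtau, dt/dtau) = (1.584511, 2.299933); Gamma_sss = 0.000000, Gamma_sst = 0.000000, Gamma_stt = 0.578805, Gamma_tss = 0.000000, Gamma_tst = -0.268091, Gamma_ttt = 0.000000; k1 = (1.584511, 2.299933, -3.061698, 1.953994)
  k2: at (s, t) = (1.309539, -0.369925), (ds/dtau, dt/dtau) = (1.507969, 2.348783); Gamma_sss = 0.000000, Gamma_sst = 0.000000, Gamma_stt = 0.572658, Gamma_tss = 0.000000, Gamma_tst = -0.270969, Gamma_ttt = 0.000000; k2 = (1.507969, 2.348783, -3.159227, 1.919485)
  k3: at (s, t) = (1.307626, -0.368703), (ds/dtau, dt/dtau) = (1.505531, 2.347920); Gamma_sss = 0.000000, Gamma_sst = 0.000000, Gamma_stt = 0.572955, Gamma_tss = 0.000000, Gamma_tst = -0.270828, Gamma_ttt = 0.000000; k3 = (1.505531, 2.347920, -3.158544, 1.914685)
  k4: at (s, t) = (1.345203, -0.310027), (ds/dtau, dt/dtau) = (1.426584, 2.395667); Gamma_sss = 0.000000, Gamma_sst = 0.000000, Gamma_stt = 0.567124, Gamma_tss = 0.000000, Gamma_tst = -0.273613, Gamma_ttt = 0.000000; k4 = (1.426584, 2.395667, -3.254849, 1.870211)
  Y <- Y + (h/6)(k1 + 2k2 + 2k3 + k4): s = 1.3452, t = -0.3100, ds/dtau = 1.4266, dt/dtau = 2.3957

Answer: s = 1.3452, t = -0.3100, ds/dtau = 1.4266, dt/dtau = 2.3957


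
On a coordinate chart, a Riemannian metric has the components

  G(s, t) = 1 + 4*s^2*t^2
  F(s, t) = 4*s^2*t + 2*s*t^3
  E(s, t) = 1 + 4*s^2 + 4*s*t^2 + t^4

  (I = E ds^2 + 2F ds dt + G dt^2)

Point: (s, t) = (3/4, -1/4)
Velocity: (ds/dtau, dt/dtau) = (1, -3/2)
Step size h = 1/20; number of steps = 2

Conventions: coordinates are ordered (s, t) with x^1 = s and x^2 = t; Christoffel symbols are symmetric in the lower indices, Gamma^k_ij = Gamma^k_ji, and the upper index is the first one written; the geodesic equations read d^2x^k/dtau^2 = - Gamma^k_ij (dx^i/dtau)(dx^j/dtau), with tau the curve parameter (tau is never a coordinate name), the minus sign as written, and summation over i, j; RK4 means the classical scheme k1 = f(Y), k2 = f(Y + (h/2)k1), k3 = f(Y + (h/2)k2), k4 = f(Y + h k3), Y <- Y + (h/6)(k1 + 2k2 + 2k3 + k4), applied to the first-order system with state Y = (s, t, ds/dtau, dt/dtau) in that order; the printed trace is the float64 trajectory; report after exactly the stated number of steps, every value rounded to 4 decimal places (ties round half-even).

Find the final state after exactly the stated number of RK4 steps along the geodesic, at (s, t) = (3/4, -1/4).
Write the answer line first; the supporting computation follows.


Answer: s = 0.8361, t = -0.3961, ds/dtau = 0.7337, dt/dtau = -1.4200

f(Y) = (ds/dtau, dt/dtau, -Gamma^s_ij Y'^i Y'^j, -Gamma^t_ij Y'^i Y'^j) with the Gammas evaluated at the stage position; h = 0.050000; intermediate values shown to 6 dp
step 0: s = 0.7500, t = -0.2500, ds/dtau = 1.0000, dt/dtau = -1.5000
step 1:
  k1: at (s, t) = (0.750000, -0.250000), (ds/dtau, dt/dtau) = (1.000000, -1.500000); Gamma_sss = 0.872410, Gamma_sst = -0.218103, Gamma_stt = 0.654308, Gamma_tss = -0.209378, Gamma_tst = 0.052345, Gamma_ttt = -0.157034; k1 = (1.000000, -1.500000, -2.998909, 0.719738)
  k2: at (s, t) = (0.775000, -0.287500), (ds/dtau, dt/dtau) = (0.925027, -1.482007); Gamma_sss = 0.845028, Gamma_sst = -0.242945, Gamma_stt = 0.654897, Gamma_tss = -0.230646, Gamma_tst = 0.066311, Gamma_ttt = -0.178751; k2 = (0.925027, -1.482007, -2.827553, 0.771766)
  k3: at (s, t) = (0.773126, -0.287050), (ds/dtau, dt/dtau) = (0.929311, -1.480706); Gamma_sss = 0.846161, Gamma_sst = -0.242891, Gamma_stt = 0.654189, Gamma_tss = -0.230602, Gamma_tst = 0.066194, Gamma_ttt = -0.178284; k3 = (0.929311, -1.480706, -2.833516, 0.772211)
  k4: at (s, t) = (0.796466, -0.324035), (ds/dtau, dt/dtau) = (0.858324, -1.461389); Gamma_sss = 0.818399, Gamma_sst = -0.265190, Gamma_stt = 0.651827, Gamma_tss = -0.248791, Gamma_tst = 0.080617, Gamma_ttt = -0.198153; k4 = (0.858324, -1.461389, -2.660292, 0.808721)
  Y <- Y + (h/6)(k1 + 2k2 + 2k3 + k4): s = 0.7964, t = -0.3241, ds/dtau = 0.8585, dt/dtau = -1.4615
step 2:
  k1: at (s, t) = (0.796392, -0.324057), (ds/dtau, dt/dtau) = (0.858489, -1.461530); Gamma_sss = 0.818427, Gamma_sst = -0.265217, Gamma_stt = 0.651788, Gamma_tss = -0.248813, Gamma_tst = 0.080629, Gamma_ttt = -0.198152; k1 = (0.858489, -1.461530, -2.660988, 0.808975)
  k2: at (s, t) = (0.817854, -0.360595), (ds/dtau, dt/dtau) = (0.791964, -1.441306); Gamma_sss = 0.790795, Gamma_sst = -0.285157, Gamma_stt = 0.646755, Gamma_tss = -0.264158, Gamma_tst = 0.095254, Gamma_ttt = -0.216043; k2 = (0.791964, -1.441306, -2.490529, 0.831938)
  k3: at (s, t) = (0.816191, -0.360089), (ds/dtau, dt/dtau) = (0.796226, -1.440731); Gamma_sss = 0.791874, Gamma_sst = -0.285145, Gamma_stt = 0.646320, Gamma_tss = -0.264162, Gamma_tst = 0.095122, Gamma_ttt = -0.215607; k3 = (0.796226, -1.440731, -2.497808, 0.833247)
  k4: at (s, t) = (0.836203, -0.396093), (ds/dtau, dt/dtau) = (0.733598, -1.419868); Gamma_sss = 0.764574, Gamma_sst = -0.302843, Gamma_stt = 0.639339, Gamma_tss = -0.276869, Gamma_tst = 0.109666, Gamma_ttt = -0.231519; k4 = (0.733598, -1.419868, -2.331282, 0.844209)
  Y <- Y + (h/6)(k1 + 2k2 + 2k3 + k4): s = 0.8361, t = -0.3961, ds/dtau = 0.7337, dt/dtau = -1.4200


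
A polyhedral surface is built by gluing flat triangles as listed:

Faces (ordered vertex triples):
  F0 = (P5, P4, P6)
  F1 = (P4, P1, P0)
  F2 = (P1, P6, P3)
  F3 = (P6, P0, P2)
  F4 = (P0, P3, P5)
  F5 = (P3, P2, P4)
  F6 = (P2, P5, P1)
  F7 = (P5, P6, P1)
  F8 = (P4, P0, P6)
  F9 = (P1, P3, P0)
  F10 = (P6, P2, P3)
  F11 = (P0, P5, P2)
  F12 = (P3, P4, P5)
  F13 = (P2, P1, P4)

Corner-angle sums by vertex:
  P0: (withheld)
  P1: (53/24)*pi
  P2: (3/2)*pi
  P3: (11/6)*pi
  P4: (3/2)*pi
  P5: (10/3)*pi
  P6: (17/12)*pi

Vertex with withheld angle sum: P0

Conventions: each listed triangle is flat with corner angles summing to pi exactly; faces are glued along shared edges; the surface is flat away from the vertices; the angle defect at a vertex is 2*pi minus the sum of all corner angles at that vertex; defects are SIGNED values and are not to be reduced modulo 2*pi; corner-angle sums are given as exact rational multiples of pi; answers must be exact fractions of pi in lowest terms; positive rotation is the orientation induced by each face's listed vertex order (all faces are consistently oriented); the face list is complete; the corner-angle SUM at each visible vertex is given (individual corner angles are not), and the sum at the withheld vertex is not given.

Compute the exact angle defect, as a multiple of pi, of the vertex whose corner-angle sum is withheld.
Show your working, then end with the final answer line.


V = 7, E = 21, F = 14; chi = V - E + F = 0
Gauss-Bonnet: total defect = 2*pi*chi = 0; visible defects sum to (5/24)*pi

Answer: defect(P0) = (-5/24)*pi


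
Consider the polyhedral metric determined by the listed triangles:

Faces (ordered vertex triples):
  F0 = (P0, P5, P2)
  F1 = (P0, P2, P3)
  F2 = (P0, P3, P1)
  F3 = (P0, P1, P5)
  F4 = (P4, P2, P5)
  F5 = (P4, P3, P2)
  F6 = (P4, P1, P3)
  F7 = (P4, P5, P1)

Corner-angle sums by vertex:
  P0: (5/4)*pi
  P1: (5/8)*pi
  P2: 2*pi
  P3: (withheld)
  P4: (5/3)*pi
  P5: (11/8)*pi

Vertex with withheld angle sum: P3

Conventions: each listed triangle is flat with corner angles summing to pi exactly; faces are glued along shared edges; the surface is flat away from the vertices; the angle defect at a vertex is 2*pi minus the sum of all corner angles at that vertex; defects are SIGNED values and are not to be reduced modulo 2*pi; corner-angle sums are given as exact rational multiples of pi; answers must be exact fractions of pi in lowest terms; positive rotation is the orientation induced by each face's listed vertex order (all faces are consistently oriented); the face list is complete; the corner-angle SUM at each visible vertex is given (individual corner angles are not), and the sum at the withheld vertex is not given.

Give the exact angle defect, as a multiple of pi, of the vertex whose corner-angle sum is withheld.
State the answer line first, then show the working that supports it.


Answer: defect(P3) = (11/12)*pi

V = 6, E = 12, F = 8; chi = V - E + F = 2
Gauss-Bonnet: total defect = 2*pi*chi = 4*pi; visible defects sum to (37/12)*pi


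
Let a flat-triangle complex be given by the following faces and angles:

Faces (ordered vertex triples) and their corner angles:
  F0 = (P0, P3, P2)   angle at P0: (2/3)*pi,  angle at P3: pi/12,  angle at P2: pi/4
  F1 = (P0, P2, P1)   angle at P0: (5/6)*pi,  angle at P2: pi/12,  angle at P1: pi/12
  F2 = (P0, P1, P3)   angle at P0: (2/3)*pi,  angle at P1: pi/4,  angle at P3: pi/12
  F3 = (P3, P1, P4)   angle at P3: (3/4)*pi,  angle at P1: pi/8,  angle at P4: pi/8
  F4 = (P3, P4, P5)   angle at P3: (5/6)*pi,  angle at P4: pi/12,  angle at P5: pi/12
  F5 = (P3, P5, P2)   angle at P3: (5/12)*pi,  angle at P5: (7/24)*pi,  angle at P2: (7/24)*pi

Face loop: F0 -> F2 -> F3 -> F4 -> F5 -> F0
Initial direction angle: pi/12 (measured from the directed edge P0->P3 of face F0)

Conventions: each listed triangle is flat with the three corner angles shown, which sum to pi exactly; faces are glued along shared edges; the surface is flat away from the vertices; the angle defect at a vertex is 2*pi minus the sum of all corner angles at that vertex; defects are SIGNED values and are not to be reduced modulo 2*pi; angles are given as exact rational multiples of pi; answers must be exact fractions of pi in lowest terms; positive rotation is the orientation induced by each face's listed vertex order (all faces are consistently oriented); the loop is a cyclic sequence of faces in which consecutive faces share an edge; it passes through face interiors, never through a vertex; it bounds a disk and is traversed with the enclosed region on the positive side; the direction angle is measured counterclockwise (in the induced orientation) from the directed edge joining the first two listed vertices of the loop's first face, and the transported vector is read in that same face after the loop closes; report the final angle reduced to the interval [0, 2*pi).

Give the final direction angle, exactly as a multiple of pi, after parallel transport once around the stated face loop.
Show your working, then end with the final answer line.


enclosed vertex P3: corner angles sum to (13/6)*pi, defect = 2*pi - (13/6)*pi = -pi/6
final direction = starting direction + enclosed defect total, reduced mod 2*pi (induced orientation)
final angle = pi/12 - pi/6 = (23/12)*pi (mod 2*pi)

Answer: final direction angle = (23/12)*pi


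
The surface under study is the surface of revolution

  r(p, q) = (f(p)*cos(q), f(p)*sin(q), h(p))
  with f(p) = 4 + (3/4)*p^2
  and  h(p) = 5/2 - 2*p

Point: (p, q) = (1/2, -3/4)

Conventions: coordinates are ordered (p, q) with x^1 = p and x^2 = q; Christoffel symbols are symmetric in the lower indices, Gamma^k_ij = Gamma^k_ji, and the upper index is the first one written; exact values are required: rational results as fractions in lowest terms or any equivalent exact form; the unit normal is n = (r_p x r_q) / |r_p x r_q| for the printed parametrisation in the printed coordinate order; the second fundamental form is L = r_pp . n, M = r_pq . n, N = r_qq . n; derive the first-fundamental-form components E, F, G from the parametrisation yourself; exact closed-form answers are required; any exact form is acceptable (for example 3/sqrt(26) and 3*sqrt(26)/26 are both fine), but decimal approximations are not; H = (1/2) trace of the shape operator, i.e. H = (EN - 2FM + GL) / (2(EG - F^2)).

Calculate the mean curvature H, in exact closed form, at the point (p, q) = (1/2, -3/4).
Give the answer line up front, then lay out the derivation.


Answer: H = 1760*sqrt(73)/357043

f = 67/16, f' = 3/4, f'' = 3/2, h' = -2, h'' = 0
E = 73/16, F = 0, G = 4489/256; answer radicand W^2 = 73/16
unnormalised second-form numerators: l = 3, m = 0, n = -67/8; L = l/sqrt(73/16), and similarly M = m/sqrt(W^2), N = n/sqrt(W^2)
H = (E*n - 2*F*m + G*l) / (2*(EG - F^2)*sqrt(W^2)); E*n - 2*F*m + G*l = 3685/256, EG - F^2 = 327697/4096, so H = (440/4891)/sqrt(73/16)


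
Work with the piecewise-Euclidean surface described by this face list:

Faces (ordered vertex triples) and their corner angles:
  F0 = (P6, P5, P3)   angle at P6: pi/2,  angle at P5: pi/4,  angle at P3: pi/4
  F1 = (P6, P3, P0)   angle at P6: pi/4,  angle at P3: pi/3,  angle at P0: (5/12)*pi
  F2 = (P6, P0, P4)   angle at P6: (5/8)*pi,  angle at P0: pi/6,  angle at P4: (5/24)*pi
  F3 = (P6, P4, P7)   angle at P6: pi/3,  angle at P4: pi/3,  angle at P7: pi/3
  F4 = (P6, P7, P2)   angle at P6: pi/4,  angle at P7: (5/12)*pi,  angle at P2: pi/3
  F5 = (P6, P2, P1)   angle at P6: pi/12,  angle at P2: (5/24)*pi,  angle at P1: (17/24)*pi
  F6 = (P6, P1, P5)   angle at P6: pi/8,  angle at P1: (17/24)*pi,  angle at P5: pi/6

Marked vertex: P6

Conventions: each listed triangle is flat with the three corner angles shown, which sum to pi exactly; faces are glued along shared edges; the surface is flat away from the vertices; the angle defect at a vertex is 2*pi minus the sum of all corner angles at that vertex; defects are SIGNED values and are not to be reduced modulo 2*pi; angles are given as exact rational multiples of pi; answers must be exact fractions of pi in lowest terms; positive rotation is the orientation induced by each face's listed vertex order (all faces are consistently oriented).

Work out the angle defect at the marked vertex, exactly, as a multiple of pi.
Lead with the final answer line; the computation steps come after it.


Answer: defect(P6) = -pi/6

Sum of corner angles at P6: (13/6)*pi
defect = 2*pi - (13/6)*pi


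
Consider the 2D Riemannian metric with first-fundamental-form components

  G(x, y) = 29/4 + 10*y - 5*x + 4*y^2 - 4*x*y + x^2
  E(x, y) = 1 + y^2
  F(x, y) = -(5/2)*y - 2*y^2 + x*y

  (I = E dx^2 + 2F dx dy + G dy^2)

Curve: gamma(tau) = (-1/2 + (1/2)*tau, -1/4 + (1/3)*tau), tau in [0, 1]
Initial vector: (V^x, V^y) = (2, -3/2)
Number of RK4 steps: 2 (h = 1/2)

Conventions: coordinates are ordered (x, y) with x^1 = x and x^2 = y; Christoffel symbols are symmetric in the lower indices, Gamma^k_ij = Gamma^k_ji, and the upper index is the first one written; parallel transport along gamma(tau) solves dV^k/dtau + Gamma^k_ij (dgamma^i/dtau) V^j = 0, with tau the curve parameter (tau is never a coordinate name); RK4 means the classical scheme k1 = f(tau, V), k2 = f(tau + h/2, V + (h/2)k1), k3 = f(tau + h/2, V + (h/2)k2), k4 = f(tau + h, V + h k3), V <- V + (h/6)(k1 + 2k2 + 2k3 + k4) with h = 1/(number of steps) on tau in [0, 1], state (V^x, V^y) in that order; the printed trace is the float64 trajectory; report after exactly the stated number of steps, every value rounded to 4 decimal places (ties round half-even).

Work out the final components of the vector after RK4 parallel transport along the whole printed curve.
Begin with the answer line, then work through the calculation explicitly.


Answer: V^x = 2.0102, V^y = -1.1996

gamma'(tau) = (1/2, 1/3); f(tau, V)^k = -Gamma^k_ij(gamma(tau)) gamma'^i(tau) V^j; h = 1/2; intermediate values shown to 6 dp
curve data and Christoffel symbols at the stage parameters:
  tau = 0.000000: gamma = (-0.500000, -0.250000), gamma' = (0.500000, 0.333333); Gamma_xxx = 0.000000, Gamma_xxy = -0.034188, Gamma_xyy = 0.068376, Gamma_yxx = 0.000000, Gamma_yxy = -0.341880, Gamma_yyy = 0.683761
  tau = 0.250000: gamma = (-0.375000, -0.166667), gamma' = (0.500000, 0.333333); Gamma_xxx = 0.000000, Gamma_xxy = -0.022258, Gamma_xyy = 0.044517, Gamma_yxx = 0.000000, Gamma_yxy = -0.339439, Gamma_yyy = 0.678878
  tau = 0.500000: gamma = (-0.250000, -0.083333), gamma' = (0.500000, 0.333333); Gamma_xxx = 0.000000, Gamma_xxy = -0.010850, Gamma_xyy = 0.021700, Gamma_yxx = 0.000000, Gamma_yxy = -0.336347, Gamma_yyy = 0.672694
  tau = 0.750000: gamma = (-0.125000, 0.000000), gamma' = (0.500000, 0.333333); Gamma_xxx = 0.000000, Gamma_xxy = 0.000000, Gamma_xyy = 0.000000, Gamma_yxx = 0.000000, Gamma_yxy = -0.332673, Gamma_yyy = 0.665347
  tau = 1.000000: gamma = (0.000000, 0.083333), gamma' = (0.500000, 0.333333); Gamma_xxx = 0.000000, Gamma_xxy = 0.010265, Gamma_xyy = -0.020530, Gamma_yxx = 0.000000, Gamma_yxy = -0.328486, Gamma_yyy = 0.656972
step 0: V^x = 2.0000, V^y = -1.5000
step 1: k1 = (0.031339, 0.313390), k2 = (0.020171, 0.307606), k3 = (0.020156, 0.307372), k4 = (0.009704, 0.300833); V <- V + (h/6)(k1 + 2k2 + 2k3 + k4): V^x = 2.0101, V^y = -1.3463
step 2: k1 = (0.009705, 0.300840), k2 = (0.000000, 0.293653), k3 = (0.000000, 0.293484), k4 = (-0.008930, 0.285775); V <- V + (h/6)(k1 + 2k2 + 2k3 + k4): V^x = 2.0102, V^y = -1.1996


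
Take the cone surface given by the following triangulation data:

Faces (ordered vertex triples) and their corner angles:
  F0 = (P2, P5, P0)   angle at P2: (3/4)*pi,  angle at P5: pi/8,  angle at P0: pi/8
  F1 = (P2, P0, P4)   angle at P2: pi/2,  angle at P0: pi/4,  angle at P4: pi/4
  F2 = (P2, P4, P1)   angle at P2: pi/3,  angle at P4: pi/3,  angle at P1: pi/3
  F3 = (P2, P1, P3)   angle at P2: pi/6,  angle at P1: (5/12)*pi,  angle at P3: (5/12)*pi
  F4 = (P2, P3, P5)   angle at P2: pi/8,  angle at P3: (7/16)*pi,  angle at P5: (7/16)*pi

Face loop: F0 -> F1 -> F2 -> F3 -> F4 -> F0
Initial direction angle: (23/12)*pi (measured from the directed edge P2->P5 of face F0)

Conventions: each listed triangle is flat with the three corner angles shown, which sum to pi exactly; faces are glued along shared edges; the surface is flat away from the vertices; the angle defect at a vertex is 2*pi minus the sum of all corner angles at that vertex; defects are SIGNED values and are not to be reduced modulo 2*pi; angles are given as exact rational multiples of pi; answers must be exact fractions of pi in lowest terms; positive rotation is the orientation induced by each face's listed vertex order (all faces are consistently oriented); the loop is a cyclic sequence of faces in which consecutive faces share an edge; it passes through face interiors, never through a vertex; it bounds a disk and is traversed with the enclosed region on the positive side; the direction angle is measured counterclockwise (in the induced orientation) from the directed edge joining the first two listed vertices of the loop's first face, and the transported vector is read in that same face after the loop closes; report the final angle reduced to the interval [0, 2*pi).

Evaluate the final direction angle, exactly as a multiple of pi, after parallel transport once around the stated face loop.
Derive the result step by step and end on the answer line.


enclosed vertex P2: corner angles sum to (15/8)*pi, defect = 2*pi - (15/8)*pi = pi/8
adding the enclosed defects to the starting angle (mod 2*pi, induced orientation) gives the holonomy
final angle = (23/12)*pi + pi/8 = pi/24 (mod 2*pi)

Answer: final direction angle = pi/24


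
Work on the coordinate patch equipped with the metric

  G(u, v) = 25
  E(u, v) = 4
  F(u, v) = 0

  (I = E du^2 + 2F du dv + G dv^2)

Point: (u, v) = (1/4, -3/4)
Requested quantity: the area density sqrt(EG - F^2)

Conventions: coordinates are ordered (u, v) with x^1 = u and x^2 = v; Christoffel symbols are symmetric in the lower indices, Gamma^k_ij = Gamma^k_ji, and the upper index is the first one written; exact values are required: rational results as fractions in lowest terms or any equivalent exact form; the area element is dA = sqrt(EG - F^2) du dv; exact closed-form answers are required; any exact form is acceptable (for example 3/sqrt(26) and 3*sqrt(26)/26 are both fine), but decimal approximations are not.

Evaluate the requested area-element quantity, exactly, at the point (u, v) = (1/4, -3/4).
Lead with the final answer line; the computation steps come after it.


Answer: sqrt(EG - F^2) = 10

E = 4, F = 0, G = 25; EG - F^2 = 100


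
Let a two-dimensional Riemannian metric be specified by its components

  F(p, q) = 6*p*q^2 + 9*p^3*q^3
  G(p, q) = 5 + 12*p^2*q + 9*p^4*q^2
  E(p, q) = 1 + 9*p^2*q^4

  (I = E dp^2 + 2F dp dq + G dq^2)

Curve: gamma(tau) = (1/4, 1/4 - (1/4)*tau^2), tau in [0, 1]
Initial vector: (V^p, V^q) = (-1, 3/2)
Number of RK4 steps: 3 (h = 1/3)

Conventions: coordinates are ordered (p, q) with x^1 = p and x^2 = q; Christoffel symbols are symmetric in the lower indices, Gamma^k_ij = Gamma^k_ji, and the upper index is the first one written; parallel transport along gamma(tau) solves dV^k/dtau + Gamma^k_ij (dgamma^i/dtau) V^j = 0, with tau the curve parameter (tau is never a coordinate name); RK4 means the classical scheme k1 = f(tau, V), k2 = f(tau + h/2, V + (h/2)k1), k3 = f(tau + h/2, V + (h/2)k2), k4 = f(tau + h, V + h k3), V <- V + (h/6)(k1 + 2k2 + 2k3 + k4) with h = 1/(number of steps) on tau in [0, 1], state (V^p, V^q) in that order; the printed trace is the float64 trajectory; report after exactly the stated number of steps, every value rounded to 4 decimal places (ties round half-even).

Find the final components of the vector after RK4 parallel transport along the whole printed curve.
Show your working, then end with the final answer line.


gamma'(tau) = (0, -(1/2)*tau); f(tau, V)^k = -Gamma^k_ij(gamma(tau)) gamma'^i(tau) V^j; h = 1/3; intermediate values shown to 6 dp
curve data and Christoffel symbols at the stage parameters:
  tau = 0.000000: gamma = (0.250000, 0.250000), gamma' = (0.000000, 0.000000); Gamma_ppp = 0.001693, Gamma_ppq = 0.003386, Gamma_pqq = 0.001693, Gamma_qpp = 0.073921, Gamma_qpq = 0.147842, Gamma_qqq = 0.073921
  tau = 0.166667: gamma = (0.250000, 0.243056), gamma' = (0.000000, -0.083333); Gamma_ppp = 0.001514, Gamma_ppq = 0.003115, Gamma_pqq = 0.001602, Gamma_qpp = 0.069902, Gamma_qpq = 0.143798, Gamma_qqq = 0.073953
  tau = 0.333333: gamma = (0.250000, 0.222222), gamma' = (0.000000, -0.166667); Gamma_ppp = 0.001061, Gamma_ppq = 0.002388, Gamma_pqq = 0.001343, Gamma_qpp = 0.058507, Gamma_qpq = 0.131641, Gamma_qqq = 0.074048
  tau = 0.500000: gamma = (0.250000, 0.187500), gamma' = (0.000000, -0.250000); Gamma_ppp = 0.000541, Gamma_ppq = 0.001442, Gamma_pqq = 0.000961, Gamma_qpp = 0.041739, Gamma_qpq = 0.111304, Gamma_qqq = 0.074203
  tau = 0.666667: gamma = (0.250000, 0.138889), gamma' = (0.000000, -0.333333); Gamma_ppp = 0.000164, Gamma_ppq = 0.000590, Gamma_pqq = 0.000531, Gamma_qpp = 0.022967, Gamma_qpq = 0.082681, Gamma_qqq = 0.074413
  tau = 0.833333: gamma = (0.250000, 0.076389), gamma' = (0.000000, -0.416667); Gamma_ppp = 0.000015, Gamma_ppq = 0.000099, Gamma_pqq = 0.000162, Gamma_qpp = 0.006972, Gamma_qpq = 0.045637, Gamma_qqq = 0.074678
  tau = 1.000000: gamma = (0.250000, 0.000000), gamma' = (0.000000, -0.500000); Gamma_ppp = 0.000000, Gamma_ppq = 0.000000, Gamma_pqq = 0.000000, Gamma_qpp = 0.000000, Gamma_qpq = 0.000000, Gamma_qqq = 0.075000
step 0: V^p = -1.0000, V^q = 1.5000
step 1: k1 = (0.000000, 0.000000), k2 = (-0.000059, -0.002739), k3 = (-0.000059, -0.002742), k4 = (-0.000062, -0.003440); V <- V + (h/6)(k1 + 2k2 + 2k3 + k4): V^p = -1.0000, V^q = 1.4992
step 2: k1 = (-0.000062, -0.003438), k2 = (0.000000, -0.000026), k3 = (0.000000, -0.000015), k4 = (0.000069, 0.009626); V <- V + (h/6)(k1 + 2k2 + 2k3 + k4): V^p = -1.0000, V^q = 1.4995
step 3: k1 = (0.000069, 0.009634), k2 = (0.000060, 0.027694), k3 = (0.000060, 0.027788), k4 = (0.000000, 0.056580); V <- V + (h/6)(k1 + 2k2 + 2k3 + k4): V^p = -1.0000, V^q = 1.5094

Answer: V^p = -1.0000, V^q = 1.5094


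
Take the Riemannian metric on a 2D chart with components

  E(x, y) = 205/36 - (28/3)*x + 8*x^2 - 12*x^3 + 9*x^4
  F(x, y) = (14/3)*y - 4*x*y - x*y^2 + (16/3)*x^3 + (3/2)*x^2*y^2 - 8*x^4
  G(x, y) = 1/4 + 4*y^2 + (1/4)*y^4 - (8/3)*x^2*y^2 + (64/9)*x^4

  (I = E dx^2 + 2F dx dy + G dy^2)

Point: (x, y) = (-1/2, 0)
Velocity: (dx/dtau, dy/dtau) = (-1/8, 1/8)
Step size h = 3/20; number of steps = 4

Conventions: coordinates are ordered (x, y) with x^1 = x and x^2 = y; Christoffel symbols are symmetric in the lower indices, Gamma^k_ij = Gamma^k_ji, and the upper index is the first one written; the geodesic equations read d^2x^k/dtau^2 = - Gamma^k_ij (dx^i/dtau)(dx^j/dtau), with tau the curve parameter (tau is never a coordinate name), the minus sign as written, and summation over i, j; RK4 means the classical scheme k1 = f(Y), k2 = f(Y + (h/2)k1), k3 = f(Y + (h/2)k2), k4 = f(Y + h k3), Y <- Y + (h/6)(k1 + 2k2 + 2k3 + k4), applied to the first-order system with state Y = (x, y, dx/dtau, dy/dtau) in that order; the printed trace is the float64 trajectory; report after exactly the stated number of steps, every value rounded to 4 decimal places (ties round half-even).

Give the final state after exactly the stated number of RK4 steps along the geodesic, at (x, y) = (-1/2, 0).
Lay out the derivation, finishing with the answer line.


f(Y) = (dx/dtau, dy/dtau, -Gamma^x_ij Y'^i Y'^j, -Gamma^y_ij Y'^i Y'^j) with the Gammas evaluated at the stage position; h = 0.150000; intermediate values shown to 6 dp
step 0: x = -0.5000, y = 0.0000, dx/dtau = -0.1250, dy/dtau = 0.1250
step 1:
  k1: at (x, y) = (-0.500000, 0.000000), (dx/dtau, dy/dtau) = (-0.125000, 0.125000); Gamma_xxx = -0.158595, Gamma_xxy = -0.239631, Gamma_xyy = 0.677528, Gamma_yxx = 11.253560, Gamma_yxy = -2.962580, Gamma_yyy = 1.138247; k1 = (-0.125000, 0.125000, -0.015597, -0.286203)
  k2: at (x, y) = (-0.509375, 0.009375), (dx/dtau, dy/dtau) = (-0.126170, 0.103535); Gamma_xxx = -0.178147, Gamma_xxy = -0.237695, Gamma_xyy = 0.675602, Gamma_yxx = 11.155591, Gamma_yxy = -2.963093, Gamma_yyy = 1.136557; k2 = (-0.126170, 0.103535, -0.010616, -0.267181)
  k3: at (x, y) = (-0.509463, 0.007765), (dx/dtau, dy/dtau) = (-0.125796, 0.104961); Gamma_xxx = -0.167604, Gamma_xxy = -0.240714, Gamma_xyy = 0.676646, Gamma_yxx = 11.180238, Gamma_yxy = -2.972205, Gamma_yyy = 1.141286; k3 = (-0.125796, 0.104961, -0.011159, -0.267986)
  k4: at (x, y) = (-0.518869, 0.015744), (dx/dtau, dy/dtau) = (-0.126674, 0.084802); Gamma_xxx = -0.177386, Gamma_xxy = -0.241466, Gamma_xyy = 0.675722, Gamma_yxx = 11.090496, Gamma_yxy = -2.976375, Gamma_yyy = 1.141998; k4 = (-0.126674, 0.084802, -0.007201, -0.250119)
  Y <- Y + (h/6)(k1 + 2k2 + 2k3 + k4): x = -0.5189, y = 0.0157, dx/dtau = -0.1267, dy/dtau = 0.0848
step 2:
  k1: at (x, y) = (-0.518890, 0.015670), (dx/dtau, dy/dtau) = (-0.126659, 0.084834); Gamma_xxx = -0.176834, Gamma_xxy = -0.241631, Gamma_xyy = 0.675778, Gamma_yxx = 11.091679, Gamma_yxy = -2.976879, Gamma_yyy = 1.142259; k1 = (-0.126659, 0.084834, -0.007219, -0.250131)
  k2: at (x, y) = (-0.528390, 0.022032), (dx/dtau, dy/dtau) = (-0.127200, 0.066074); Gamma_xxx = -0.175387, Gamma_xxy = -0.245569, Gamma_xyy = 0.676029, Gamma_yxx = 11.015648, Gamma_yxy = -2.986735, Gamma_yyy = 1.146432; k2 = (-0.127200, 0.066074, -0.004241, -0.233441)
  k3: at (x, y) = (-0.528430, 0.020625), (dx/dtau, dy/dtau) = (-0.126977, 0.067326); Gamma_xxx = -0.166542, Gamma_xxy = -0.248143, Gamma_xyy = 0.676932, Gamma_yxx = 11.037145, Gamma_yxy = -2.994628, Gamma_yyy = 1.150563; k3 = (-0.126977, 0.067326, -0.004626, -0.234369)
  k4: at (x, y) = (-0.537937, 0.025769), (dx/dtau, dy/dtau) = (-0.127353, 0.049678); Gamma_xxx = -0.157090, Gamma_xxy = -0.254419, Gamma_xyy = 0.678087, Gamma_yxx = 10.970239, Gamma_yxy = -3.008147, Gamma_yyy = 1.157168; k4 = (-0.127353, 0.049678, -0.002345, -0.218842)
  Y <- Y + (h/6)(k1 + 2k2 + 2k3 + k4): x = -0.5379, y = 0.0257, dx/dtau = -0.1273, dy/dtau = 0.0497
step 3:
  k1: at (x, y) = (-0.537949, 0.025703), (dx/dtau, dy/dtau) = (-0.127341, 0.049719); Gamma_xxx = -0.156632, Gamma_xxy = -0.254558, Gamma_xyy = 0.678135, Gamma_yxx = 10.971260, Gamma_yxy = -3.008567, Gamma_yyy = 1.157388; k1 = (-0.127341, 0.049719, -0.002360, -0.218864)
  k2: at (x, y) = (-0.547500, 0.029432), (dx/dtau, dy/dtau) = (-0.127518, 0.033304); Gamma_xxx = -0.137958, Gamma_xxy = -0.263599, Gamma_xyy = 0.680350, Gamma_yxx = 10.917901, Gamma_yxy = -3.027389, Gamma_yyy = 1.167264; k2 = (-0.127518, 0.033304, -0.000750, -0.204543)
  k3: at (x, y) = (-0.547513, 0.028200), (dx/dtau, dy/dtau) = (-0.127397, 0.034378); Gamma_xxx = -0.130426, Gamma_xxy = -0.265837, Gamma_xyy = 0.681148, Gamma_yxx = 10.936837, Gamma_yxy = -3.034326, Gamma_yyy = 1.170907; k3 = (-0.127397, 0.034378, -0.001017, -0.205469)
  k4: at (x, y) = (-0.557059, 0.030859), (dx/dtau, dy/dtau) = (-0.127494, 0.018899); Gamma_xxx = -0.105068, Gamma_xxy = -0.276987, Gamma_xyy = 0.684216, Gamma_yxx = 10.893024, Gamma_yxy = -3.056801, Gamma_yyy = 1.183175; k4 = (-0.127494, 0.018899, 0.000129, -0.192215)
  Y <- Y + (h/6)(k1 + 2k2 + 2k3 + k4): x = -0.5571, y = 0.0308, dx/dtau = -0.1275, dy/dtau = 0.0189
step 4:
  k1: at (x, y) = (-0.557066, 0.030802), (dx/dtau, dy/dtau) = (-0.127485, 0.018941); Gamma_xxx = -0.104692, Gamma_xxy = -0.277102, Gamma_xyy = 0.684257, Gamma_yxx = 10.893905, Gamma_yxy = -3.057152, Gamma_yyy = 1.183360; k1 = (-0.127485, 0.018941, 0.000118, -0.192242)
  k2: at (x, y) = (-0.566627, 0.032223), (dx/dtau, dy/dtau) = (-0.127476, 0.004523); Gamma_xxx = -0.071622, Gamma_xxy = -0.290729, Gamma_xyy = 0.688320, Gamma_yxx = 10.863275, Gamma_yxy = -3.084630, Gamma_yyy = 1.198704; k2 = (-0.127476, 0.004523, 0.000815, -0.180113)
  k3: at (x, y) = (-0.566627, 0.031141), (dx/dtau, dy/dtau) = (-0.127424, 0.005433); Gamma_xxx = -0.065094, Gamma_xxy = -0.292716, Gamma_xyy = 0.689043, Gamma_yxx = 10.880124, Gamma_yxy = -3.090818, Gamma_yyy = 1.201955; k3 = (-0.127424, 0.005433, 0.000631, -0.180975)
  k4: at (x, y) = (-0.576180, 0.031617), (dx/dtau, dy/dtau) = (-0.127391, -0.008205); Gamma_xxx = -0.026282, Gamma_xxy = -0.308317, Gamma_xyy = 0.693947, Gamma_yxx = 10.859239, Gamma_yxy = -3.121967, Gamma_yyy = 1.219648; k4 = (-0.127391, -0.008205, 0.001024, -0.169783)
  Y <- Y + (h/6)(k1 + 2k2 + 2k3 + k4): x = -0.5762, y = 0.0316, dx/dtau = -0.1274, dy/dtau = -0.0082

Answer: x = -0.5762, y = 0.0316, dx/dtau = -0.1274, dy/dtau = -0.0082


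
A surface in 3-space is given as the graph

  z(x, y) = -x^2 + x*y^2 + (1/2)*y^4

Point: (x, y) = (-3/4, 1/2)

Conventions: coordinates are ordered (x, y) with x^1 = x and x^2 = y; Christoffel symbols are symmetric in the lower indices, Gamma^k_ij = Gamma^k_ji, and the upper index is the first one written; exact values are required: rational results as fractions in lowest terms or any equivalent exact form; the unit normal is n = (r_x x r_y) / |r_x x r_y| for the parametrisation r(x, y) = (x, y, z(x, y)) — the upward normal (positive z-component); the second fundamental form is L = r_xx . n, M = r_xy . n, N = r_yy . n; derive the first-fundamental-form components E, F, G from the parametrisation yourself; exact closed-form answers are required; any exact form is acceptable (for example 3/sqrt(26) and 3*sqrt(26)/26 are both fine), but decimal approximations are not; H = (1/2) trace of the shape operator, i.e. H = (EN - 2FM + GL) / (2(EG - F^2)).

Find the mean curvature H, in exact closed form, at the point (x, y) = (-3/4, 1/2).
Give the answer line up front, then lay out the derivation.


Answer: H = -8*sqrt(69)/1587

z_x = 7/4, z_y = -1/2, z_xx = -2, z_xy = 1, z_yy = 0
E = 65/16, F = -7/8, G = 5/4; answer radicand W^2 = 69/16
unnormalised second-form numerators: l = -2, m = 1, n = 0; L = l/sqrt(69/16), and similarly M = m/sqrt(W^2), N = n/sqrt(W^2)
H = (E*n - 2*F*m + G*l) / (2*(EG - F^2)*sqrt(W^2)); E*n - 2*F*m + G*l = -3/4, EG - F^2 = 69/16, so H = (-2/23)/sqrt(69/16)


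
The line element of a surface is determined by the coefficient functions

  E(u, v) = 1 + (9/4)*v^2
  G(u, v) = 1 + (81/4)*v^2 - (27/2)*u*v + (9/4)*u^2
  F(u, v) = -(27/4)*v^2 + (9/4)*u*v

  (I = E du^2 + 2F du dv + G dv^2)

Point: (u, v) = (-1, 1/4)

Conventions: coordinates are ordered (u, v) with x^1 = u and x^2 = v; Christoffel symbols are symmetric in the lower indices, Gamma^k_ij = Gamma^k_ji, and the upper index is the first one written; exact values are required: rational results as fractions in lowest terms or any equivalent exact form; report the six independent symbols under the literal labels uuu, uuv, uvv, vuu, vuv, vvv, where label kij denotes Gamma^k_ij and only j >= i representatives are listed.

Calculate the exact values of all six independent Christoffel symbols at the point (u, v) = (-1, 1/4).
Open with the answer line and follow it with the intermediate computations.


Answer: Gamma_uuu = 0, Gamma_uuv = 18/257, Gamma_uvv = -54/257, Gamma_vuu = 0, Gamma_vuv = -126/257, Gamma_vvv = 378/257

E = 73/64, F = -63/64, G = 505/64 at the point
E_u = 0, E_v = 9/8, F_u = 9/16, F_v = -45/8, G_u = -63/8, G_v = 189/8
EG - F^2 = 257/32;  g^inv = (32/257) * [[505/64, 63/64], [63/64, 73/64]]
first-kind symbols [ij,l] = (1/2)(d_i g_jl + d_j g_il - d_l g_ij): [uu,u] = E_u/2 = 0, [uu,v] = F_u - E_v/2 = 0, [uv,u] = E_v/2 = 9/16, [uv,v] = G_u/2 = -63/16, [vv,u] = F_v - G_u/2 = -27/16, [vv,v] = G_v/2 = 189/16
Gamma^u_ij = (G*[ij,u] - F*[ij,v])/(EG - F^2), Gamma^v_ij = (E*[ij,v] - F*[ij,u])/(EG - F^2)


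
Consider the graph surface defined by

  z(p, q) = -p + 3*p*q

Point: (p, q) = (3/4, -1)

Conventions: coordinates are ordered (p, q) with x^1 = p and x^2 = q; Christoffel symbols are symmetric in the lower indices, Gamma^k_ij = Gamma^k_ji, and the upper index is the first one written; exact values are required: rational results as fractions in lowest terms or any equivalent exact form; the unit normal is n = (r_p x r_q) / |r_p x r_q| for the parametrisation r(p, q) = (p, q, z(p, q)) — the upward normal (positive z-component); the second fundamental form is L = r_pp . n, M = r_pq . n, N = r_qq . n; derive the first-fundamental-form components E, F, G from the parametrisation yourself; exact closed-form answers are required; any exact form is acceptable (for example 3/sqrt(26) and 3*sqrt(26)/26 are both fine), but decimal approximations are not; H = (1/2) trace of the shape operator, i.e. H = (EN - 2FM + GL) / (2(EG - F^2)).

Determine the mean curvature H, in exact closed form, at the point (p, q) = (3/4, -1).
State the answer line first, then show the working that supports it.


Answer: H = 1728*sqrt(353)/124609

z_p = -4, z_q = 9/4, z_pp = 0, z_pq = 3, z_qq = 0
E = 17, F = -9, G = 97/16; answer radicand W^2 = 353/16
unnormalised second-form numerators: l = 0, m = 3, n = 0; L = l/sqrt(353/16), and similarly M = m/sqrt(W^2), N = n/sqrt(W^2)
H = (E*n - 2*F*m + G*l) / (2*(EG - F^2)*sqrt(W^2)); E*n - 2*F*m + G*l = 54, EG - F^2 = 353/16, so H = (432/353)/sqrt(353/16)


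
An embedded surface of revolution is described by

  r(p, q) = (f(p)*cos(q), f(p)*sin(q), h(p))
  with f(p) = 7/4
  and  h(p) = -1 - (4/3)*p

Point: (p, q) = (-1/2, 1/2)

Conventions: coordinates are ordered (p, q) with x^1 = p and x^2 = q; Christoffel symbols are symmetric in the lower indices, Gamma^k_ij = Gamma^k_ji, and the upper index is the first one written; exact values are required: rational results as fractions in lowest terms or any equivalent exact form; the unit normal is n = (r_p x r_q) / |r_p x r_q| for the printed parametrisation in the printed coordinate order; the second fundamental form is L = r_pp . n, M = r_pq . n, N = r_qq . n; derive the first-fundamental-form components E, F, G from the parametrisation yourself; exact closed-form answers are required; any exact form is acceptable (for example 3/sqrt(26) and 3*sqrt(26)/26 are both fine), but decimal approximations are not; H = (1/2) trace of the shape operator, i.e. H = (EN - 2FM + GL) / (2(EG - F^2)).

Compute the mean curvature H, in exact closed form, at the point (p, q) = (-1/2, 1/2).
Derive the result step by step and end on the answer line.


f = 7/4, f' = 0, f'' = 0, h' = -4/3, h'' = 0
E = 16/9, F = 0, G = 49/16; answer radicand W^2 = 16/9
unnormalised second-form numerators: l = 0, m = 0, n = -7/3; L = l/sqrt(16/9), and similarly M = m/sqrt(W^2), N = n/sqrt(W^2)
H = (E*n - 2*F*m + G*l) / (2*(EG - F^2)*sqrt(W^2)); E*n - 2*F*m + G*l = -112/27, EG - F^2 = 49/9, so H = (-8/21)/sqrt(16/9)

Answer: H = -2/7
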